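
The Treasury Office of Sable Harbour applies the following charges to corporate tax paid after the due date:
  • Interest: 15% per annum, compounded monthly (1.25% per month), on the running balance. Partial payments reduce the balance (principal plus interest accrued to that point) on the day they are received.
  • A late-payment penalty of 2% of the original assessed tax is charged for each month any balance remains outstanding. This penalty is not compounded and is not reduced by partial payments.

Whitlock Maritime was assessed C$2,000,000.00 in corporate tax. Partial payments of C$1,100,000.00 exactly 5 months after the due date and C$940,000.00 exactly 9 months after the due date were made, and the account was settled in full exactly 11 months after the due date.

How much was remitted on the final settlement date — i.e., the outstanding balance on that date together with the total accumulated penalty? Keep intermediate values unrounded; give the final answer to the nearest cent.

Balance at month 5: C$2,000,000.0000 × (1 + 0.0125)^5 = C$2,128,164.3073…
After C$1,100,000.00 payment: C$2,128,164.3073… − C$1,100,000.00 = C$1,028,164.3073…
Balance at month 9: C$1,028,164.3073… × (1 + 0.0125)^4 = C$1,080,544.4843…
After C$940,000.00 payment: C$1,080,544.4843… − C$940,000.00 = C$140,544.4843…
Balance at month 11: C$140,544.4843… × (1 + 0.0125)^2 = C$144,080.0565…
Penalty: 11 × 2% × C$2,000,000.00 = C$440,000.00
Final settlement = outstanding balance + penalty = C$144,080.0565… + C$440,000.00 = C$584,080.06

C$584,080.06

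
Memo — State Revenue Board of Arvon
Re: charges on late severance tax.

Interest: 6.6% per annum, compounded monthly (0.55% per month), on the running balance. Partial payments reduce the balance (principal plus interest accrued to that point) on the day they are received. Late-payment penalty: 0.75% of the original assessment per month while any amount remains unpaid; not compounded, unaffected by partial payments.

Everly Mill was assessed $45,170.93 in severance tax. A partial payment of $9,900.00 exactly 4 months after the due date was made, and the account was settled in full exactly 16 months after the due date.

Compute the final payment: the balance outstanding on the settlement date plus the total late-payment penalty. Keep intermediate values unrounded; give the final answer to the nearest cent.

Balance at month 4: $45,170.9300 × (1 + 0.0055)^4 = $46,172.9191…
After $9,900.00 payment: $46,172.9191… − $9,900.00 = $36,272.9191…
Balance at month 16: $36,272.9191… × (1 + 0.0055)^12 = $38,740.6949…
Penalty: 16 × 0.75% × $45,170.93 = $5,420.51…
Final settlement = outstanding balance + penalty = $38,740.6949… + $5,420.51… = $44,161.21

$44,161.21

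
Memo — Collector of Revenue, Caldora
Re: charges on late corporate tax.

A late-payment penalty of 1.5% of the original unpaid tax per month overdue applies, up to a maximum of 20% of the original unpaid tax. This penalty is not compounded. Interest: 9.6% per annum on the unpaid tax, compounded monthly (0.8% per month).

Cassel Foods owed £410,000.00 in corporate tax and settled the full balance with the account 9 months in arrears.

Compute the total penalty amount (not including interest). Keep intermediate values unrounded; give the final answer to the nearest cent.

£55,350.00

Penalty: 9 × 1.5% × £410,000.00 = £55,350.00 (below the 20% cap of £82,000.00)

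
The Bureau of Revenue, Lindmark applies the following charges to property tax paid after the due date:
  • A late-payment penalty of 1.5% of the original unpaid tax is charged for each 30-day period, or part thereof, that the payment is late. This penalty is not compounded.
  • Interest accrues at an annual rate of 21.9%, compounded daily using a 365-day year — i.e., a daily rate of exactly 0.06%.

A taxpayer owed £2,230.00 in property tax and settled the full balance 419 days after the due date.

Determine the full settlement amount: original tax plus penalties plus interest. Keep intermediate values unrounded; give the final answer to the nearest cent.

Penalty periods: ⌈419/30⌉ = 14; penalty = 14 × 1.5% × £2,230.00 = £468.30
Interest: £2,230.00 × ((1 + 0.0006)^419 − 1) = £2,230.00 × 0.28572738… = £637.1721…
Total = £2,230.00 + £468.3000 + £637.1721… = £3,335.47

£3,335.47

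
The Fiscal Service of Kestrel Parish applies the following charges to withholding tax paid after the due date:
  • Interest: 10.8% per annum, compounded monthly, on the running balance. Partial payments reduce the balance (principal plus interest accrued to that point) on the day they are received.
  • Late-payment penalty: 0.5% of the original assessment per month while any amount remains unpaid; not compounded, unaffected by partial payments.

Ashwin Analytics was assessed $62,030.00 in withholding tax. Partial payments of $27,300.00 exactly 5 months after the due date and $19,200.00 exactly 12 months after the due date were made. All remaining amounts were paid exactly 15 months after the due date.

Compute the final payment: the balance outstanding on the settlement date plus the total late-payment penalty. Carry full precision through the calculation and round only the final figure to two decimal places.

$26,022.99

Monthly rate = 10.8% ÷ 12 = 0.9%
Balance at month 5: $62,030.0000 × (1 + 0.009)^5 = $64,872.0485…
After $27,300.00 payment: $64,872.0485… − $27,300.00 = $37,572.0485…
Balance at month 12: $37,572.0485… × (1 + 0.009)^7 = $40,003.9650…
After $19,200.00 payment: $40,003.9650… − $19,200.00 = $20,803.9650…
Balance at month 15: $20,803.9650… × (1 + 0.009)^3 = $21,370.7426…
Penalty: 15 × 0.5% × $62,030.00 = $4,652.25
Final settlement = outstanding balance + penalty = $21,370.7426… + $4,652.25 = $26,022.99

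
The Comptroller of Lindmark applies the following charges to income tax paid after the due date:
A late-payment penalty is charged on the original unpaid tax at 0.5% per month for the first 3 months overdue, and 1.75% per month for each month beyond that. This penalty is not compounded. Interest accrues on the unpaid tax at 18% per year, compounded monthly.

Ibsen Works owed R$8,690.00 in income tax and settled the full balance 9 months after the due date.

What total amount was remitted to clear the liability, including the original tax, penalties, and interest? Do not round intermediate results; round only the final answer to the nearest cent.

R$10,978.86

Penalty, months 1–3: 3 × 0.5% × R$8,690.00 = R$130.35
Penalty, months 4–9: 6 × 1.75% × R$8,690.00 = R$912.45
Interest (18%/yr ÷ 12 = 1.5%/month): R$8,690.00 × ((1 + 0.015)^9 − 1) = R$1,246.0589…
Total = R$8,690.00 + R$1,042.8000 + R$1,246.0589… = R$10,978.86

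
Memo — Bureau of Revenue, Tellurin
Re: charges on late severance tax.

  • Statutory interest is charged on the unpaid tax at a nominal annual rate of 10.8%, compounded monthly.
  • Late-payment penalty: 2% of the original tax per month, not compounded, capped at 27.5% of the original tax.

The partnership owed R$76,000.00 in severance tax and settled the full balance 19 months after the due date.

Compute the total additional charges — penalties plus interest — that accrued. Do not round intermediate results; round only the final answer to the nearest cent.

Penalty (uncapped): 19 × 2% × R$76,000.00 = R$28,880.00; cap = 27.5% × R$76,000.00 = R$20,900.00 → penalty = R$20,900.00
Interest (10.8%/yr ÷ 12 = 0.9%/month): R$76,000.00 × ((1 + 0.009)^19 − 1) = R$14,104.3485…
Penalties + interest = R$20,900.0000 + R$14,104.3485… = R$35,004.35

R$35,004.35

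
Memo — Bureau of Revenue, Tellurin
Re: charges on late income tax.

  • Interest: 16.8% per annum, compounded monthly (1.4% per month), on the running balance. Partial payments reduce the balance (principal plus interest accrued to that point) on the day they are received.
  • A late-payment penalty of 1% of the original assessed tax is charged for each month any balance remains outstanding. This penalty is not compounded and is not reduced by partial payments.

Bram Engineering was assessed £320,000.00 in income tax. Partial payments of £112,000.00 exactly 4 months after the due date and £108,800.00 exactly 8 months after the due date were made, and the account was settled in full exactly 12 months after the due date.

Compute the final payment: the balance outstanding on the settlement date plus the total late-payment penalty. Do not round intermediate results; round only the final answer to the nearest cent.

£176,300.80

Balance at month 4: £320,000.0000 × (1 + 0.014)^4 = £338,299.8446…
After £112,000.00 payment: £338,299.8446… − £112,000.00 = £226,299.8446…
Balance at month 8: £226,299.8446… × (1 + 0.014)^4 = £239,241.2571…
After £108,800.00 payment: £239,241.2571… − £108,800.00 = £130,441.2571…
Balance at month 12: £130,441.2571… × (1 + 0.014)^4 = £137,900.8031…
Penalty: 12 × 1% × £320,000.00 = £38,400.00
Final settlement = outstanding balance + penalty = £137,900.8031… + £38,400.00 = £176,300.80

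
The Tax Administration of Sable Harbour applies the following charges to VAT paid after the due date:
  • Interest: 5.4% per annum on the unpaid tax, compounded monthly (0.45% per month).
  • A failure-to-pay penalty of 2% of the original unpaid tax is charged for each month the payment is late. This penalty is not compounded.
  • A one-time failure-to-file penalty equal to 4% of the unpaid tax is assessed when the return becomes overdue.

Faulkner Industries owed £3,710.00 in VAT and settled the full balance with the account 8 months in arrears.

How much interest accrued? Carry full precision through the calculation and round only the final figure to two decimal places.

£135.68

Interest: £3,710.00 × ((1 + 0.0045)^8 − 1) = £3,710.00 × 0.0365721… = £135.6826…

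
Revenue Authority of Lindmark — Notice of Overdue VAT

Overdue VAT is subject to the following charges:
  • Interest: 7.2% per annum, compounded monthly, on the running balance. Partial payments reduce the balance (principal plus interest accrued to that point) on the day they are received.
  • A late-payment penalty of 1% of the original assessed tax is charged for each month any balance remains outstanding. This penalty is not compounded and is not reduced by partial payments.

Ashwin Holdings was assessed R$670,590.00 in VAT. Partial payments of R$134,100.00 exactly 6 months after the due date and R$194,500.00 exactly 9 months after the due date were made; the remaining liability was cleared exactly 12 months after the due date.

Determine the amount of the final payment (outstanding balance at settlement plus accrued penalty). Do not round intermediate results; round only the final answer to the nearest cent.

Monthly rate = 7.2% ÷ 12 = 0.6%
Balance at month 6: R$670,590.0000 × (1 + 0.006)^6 = R$695,096.2686…
After R$134,100.00 payment: R$695,096.2686… − R$134,100.00 = R$560,996.2686…
Balance at month 9: R$560,996.2686… × (1 + 0.006)^3 = R$571,154.9102…
After R$194,500.00 payment: R$571,154.9102… − R$194,500.00 = R$376,654.9102…
Balance at month 12: R$376,654.9102… × (1 + 0.006)^3 = R$383,475.4587…
Penalty: 12 × 1% × R$670,590.00 = R$80,470.80
Final settlement = outstanding balance + penalty = R$383,475.4587… + R$80,470.80 = R$463,946.26

R$463,946.26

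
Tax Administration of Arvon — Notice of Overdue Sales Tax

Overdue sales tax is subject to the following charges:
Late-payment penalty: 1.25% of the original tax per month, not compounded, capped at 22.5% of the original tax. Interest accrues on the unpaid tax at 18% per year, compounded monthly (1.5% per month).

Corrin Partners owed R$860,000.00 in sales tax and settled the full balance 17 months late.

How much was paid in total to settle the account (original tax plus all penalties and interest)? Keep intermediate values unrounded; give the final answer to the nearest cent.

Penalty: 17 × 1.25% × R$860,000.00 = R$182,750.00 (below the 22.5% cap of R$193,500.00)
Interest: R$860,000.00 × ((1 + 0.015)^17 − 1) = R$860,000.00 × 0.2880203… = R$247,697.4845…
Total = R$860,000.00 + R$182,750.0000 + R$247,697.4845… = R$1,290,447.48

R$1,290,447.48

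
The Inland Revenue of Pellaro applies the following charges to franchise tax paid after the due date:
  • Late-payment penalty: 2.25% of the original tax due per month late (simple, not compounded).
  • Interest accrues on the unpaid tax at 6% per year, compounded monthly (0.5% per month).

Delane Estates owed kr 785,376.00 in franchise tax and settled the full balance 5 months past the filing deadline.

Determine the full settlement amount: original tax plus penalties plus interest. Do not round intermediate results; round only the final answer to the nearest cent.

kr 893,562.53

Late-payment penalty = 2.25% × kr 785,376.00 × 5 mo = kr 88,354.80
Interest: kr 785,376.00 × ((1 + 0.005)^5 − 1) = kr 785,376.00 × 0.0252513… = kr 19,831.7282…
Total = kr 785,376.00 + kr 88,354.8000 + kr 19,831.7282… = kr 893,562.53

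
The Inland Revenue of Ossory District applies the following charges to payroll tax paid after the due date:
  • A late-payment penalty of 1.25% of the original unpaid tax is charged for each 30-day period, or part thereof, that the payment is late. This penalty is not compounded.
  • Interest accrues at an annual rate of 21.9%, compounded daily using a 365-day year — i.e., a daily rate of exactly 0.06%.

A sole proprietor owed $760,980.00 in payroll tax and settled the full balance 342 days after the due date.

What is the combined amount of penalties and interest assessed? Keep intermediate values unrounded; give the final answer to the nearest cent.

Penalty periods: ⌈342/30⌉ = 12; penalty = 12 × 1.25% × $760,980.00 = $114,147.00
Interest: $760,980.00 × ((1 + 0.0006)^342 − 1) = $760,980.00 × 0.22769505… = $173,271.3757…
Penalties + interest = $114,147.0000 + $173,271.3757… = $287,418.38

$287,418.38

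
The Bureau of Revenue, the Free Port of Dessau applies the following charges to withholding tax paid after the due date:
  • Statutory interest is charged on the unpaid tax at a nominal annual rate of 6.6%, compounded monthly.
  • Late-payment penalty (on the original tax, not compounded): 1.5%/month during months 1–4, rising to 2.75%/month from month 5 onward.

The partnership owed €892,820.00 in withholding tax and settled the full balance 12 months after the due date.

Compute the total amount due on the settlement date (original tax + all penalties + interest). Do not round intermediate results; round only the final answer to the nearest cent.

€1,203,551.32

Penalty, months 1–4: 4 × 1.5% × €892,820.00 = €53,569.20
Penalty, months 5–12: 8 × 2.75% × €892,820.00 = €196,420.40
Interest (6.6%/yr ÷ 12 = 0.55%/month): €892,820.00 × ((1 + 0.0055)^12 − 1) = €60,741.7226…
Total = €892,820.00 + €249,989.6000 + €60,741.7226… = €1,203,551.32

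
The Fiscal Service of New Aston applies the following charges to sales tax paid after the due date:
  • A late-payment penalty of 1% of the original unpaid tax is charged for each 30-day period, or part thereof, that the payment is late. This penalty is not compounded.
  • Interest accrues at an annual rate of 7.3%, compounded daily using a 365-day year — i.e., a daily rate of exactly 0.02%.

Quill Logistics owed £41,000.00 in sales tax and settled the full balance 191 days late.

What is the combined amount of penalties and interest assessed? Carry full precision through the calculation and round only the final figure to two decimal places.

£4,466.34

Penalty periods: ⌈191/30⌉ = 7; penalty = 7 × 1% × £41,000.00 = £2,870.00
Interest: £41,000.00 × ((1 + 0.0002)^191 − 1) = £41,000.00 × 0.03893503… = £1,596.3363…
Penalties + interest = £2,870.0000 + £1,596.3363… = £4,466.34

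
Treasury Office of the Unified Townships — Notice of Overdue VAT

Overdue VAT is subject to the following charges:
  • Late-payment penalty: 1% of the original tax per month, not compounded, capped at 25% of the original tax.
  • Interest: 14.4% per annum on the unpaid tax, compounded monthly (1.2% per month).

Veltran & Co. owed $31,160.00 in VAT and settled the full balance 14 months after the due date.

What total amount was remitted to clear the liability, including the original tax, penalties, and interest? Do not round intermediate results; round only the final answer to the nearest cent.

$41,185.86

Penalty: 14 × 1% × $31,160.00 = $4,362.40 (below the 25% cap of $7,790.00)
Interest: $31,160.00 × ((1 + 0.012)^14 − 1) = $31,160.00 × 0.1817543… = $5,663.4626…
Total = $31,160.00 + $4,362.4000 + $5,663.4626… = $41,185.86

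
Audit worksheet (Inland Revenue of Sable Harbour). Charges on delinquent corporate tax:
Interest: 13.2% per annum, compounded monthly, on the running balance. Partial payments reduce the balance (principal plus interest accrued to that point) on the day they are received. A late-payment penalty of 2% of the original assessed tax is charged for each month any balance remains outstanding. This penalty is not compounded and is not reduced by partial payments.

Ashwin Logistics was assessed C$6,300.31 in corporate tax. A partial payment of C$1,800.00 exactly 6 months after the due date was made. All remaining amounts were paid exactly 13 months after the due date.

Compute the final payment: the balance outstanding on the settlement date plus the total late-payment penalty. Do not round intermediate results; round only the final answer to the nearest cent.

C$6,958.00

Monthly rate = 13.2% ÷ 12 = 1.1%
Balance at month 6: C$6,300.3100 × (1 + 0.011)^6 = C$6,727.7346…
After C$1,800.00 payment: C$6,727.7346… − C$1,800.00 = C$4,927.7346…
Balance at month 13: C$4,927.7346… × (1 + 0.011)^7 = C$5,319.9237…
Penalty: 13 × 2% × C$6,300.31 = C$1,638.08…
Final settlement = outstanding balance + penalty = C$5,319.9237… + C$1,638.08… = C$6,958.00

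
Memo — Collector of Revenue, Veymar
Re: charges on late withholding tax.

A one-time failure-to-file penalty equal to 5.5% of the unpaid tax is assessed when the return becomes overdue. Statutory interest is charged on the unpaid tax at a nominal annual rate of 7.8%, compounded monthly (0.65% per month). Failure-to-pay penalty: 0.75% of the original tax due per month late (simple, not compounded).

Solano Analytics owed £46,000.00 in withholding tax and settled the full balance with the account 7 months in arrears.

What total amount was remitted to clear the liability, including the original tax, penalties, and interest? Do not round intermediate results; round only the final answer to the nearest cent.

£53,079.26

Failure-to-file penalty: 5.5% × £46,000.00 = £2,530.00
Failure-to-pay penalty: 7 × 0.75% × £46,000.00 = £2,415.00
Interest: £46,000.00 × ((1 + 0.0065)^7 − 1) = £46,000.00 × 0.0463969… = £2,134.2585…
Total = £46,000.00 + £4,945.0000 + £2,134.2585… = £53,079.26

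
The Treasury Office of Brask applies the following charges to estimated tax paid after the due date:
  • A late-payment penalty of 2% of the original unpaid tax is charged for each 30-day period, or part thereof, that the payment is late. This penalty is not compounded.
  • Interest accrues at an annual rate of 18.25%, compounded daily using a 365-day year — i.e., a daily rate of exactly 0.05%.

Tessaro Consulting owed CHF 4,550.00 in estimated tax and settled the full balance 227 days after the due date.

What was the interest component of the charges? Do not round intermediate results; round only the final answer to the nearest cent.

Interest: CHF 4,550.00 × ((1 + 0.0005)^227 − 1) = CHF 4,550.00 × 0.12016011… = CHF 546.7285…

CHF 546.73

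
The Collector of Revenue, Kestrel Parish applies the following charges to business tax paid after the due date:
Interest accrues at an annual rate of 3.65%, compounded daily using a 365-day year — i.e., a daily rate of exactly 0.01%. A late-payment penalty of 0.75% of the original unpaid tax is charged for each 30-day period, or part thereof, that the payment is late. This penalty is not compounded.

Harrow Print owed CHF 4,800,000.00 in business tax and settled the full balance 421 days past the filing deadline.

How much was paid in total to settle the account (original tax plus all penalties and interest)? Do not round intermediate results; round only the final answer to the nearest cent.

CHF 5,546,383.57

Penalty periods: ⌈421/30⌉ = 15; penalty = 15 × 0.75% × CHF 4,800,000.00 = CHF 540,000.00
Interest: CHF 4,800,000.00 × ((1 + 0.0001)^421 − 1) = CHF 4,800,000.00 × 0.04299658… = CHF 206,383.5746…
Total = CHF 4,800,000.00 + CHF 540,000.0000 + CHF 206,383.5746… = CHF 5,546,383.57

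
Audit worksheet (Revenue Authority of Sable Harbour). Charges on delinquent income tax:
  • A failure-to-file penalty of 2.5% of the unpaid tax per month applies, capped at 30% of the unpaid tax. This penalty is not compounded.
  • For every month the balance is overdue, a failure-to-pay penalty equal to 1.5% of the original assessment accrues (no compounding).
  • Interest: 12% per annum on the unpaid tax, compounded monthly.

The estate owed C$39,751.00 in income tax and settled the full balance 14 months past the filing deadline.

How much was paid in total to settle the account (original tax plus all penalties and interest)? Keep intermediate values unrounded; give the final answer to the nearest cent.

C$65,965.76

Failure-to-file: 14 × 2.5% × C$39,751.00 = C$13,912.85, capped at 30% × C$39,751.00 = C$11,925.30
Failure-to-pay penalty = 1.5% × C$39,751.00 × 14 mo = C$8,347.71
Interest (12%/yr ÷ 12 = 1%/month): C$39,751.00 × ((1 + 0.01)^14 − 1) = C$5,941.7495…
Total = C$39,751.00 + C$20,273.0100 + C$5,941.7495… = C$65,965.76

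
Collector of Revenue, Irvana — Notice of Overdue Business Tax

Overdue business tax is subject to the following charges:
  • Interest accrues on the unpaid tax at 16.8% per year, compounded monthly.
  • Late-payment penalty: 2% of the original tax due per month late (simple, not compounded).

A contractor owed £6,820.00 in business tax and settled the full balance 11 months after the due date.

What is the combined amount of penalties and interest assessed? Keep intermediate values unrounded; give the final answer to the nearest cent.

Late-payment penalty = 2% × £6,820.00 × 11 mo = £1,500.40
Interest (16.8%/yr ÷ 12 = 1.4%/month): £6,820.00 × ((1 + 0.014)^11 − 1) = £1,126.9756…
Penalties + interest = £1,500.4000 + £1,126.9756… = £2,627.38

£2,627.38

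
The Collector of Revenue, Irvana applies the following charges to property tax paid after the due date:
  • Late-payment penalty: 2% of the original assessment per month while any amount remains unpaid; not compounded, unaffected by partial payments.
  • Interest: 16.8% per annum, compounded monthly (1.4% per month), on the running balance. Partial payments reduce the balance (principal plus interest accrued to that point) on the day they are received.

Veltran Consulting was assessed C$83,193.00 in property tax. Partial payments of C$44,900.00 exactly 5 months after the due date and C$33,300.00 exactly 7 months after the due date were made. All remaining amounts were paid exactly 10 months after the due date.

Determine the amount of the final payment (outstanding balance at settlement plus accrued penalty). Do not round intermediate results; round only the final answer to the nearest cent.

C$29,389.94

Balance at month 5: C$83,193.0000 × (1 + 0.014)^5 = C$89,181.8671…
After C$44,900.00 payment: C$89,181.8671… − C$44,900.00 = C$44,281.8671…
Balance at month 7: C$44,281.8671… × (1 + 0.014)^2 = C$45,530.4386…
After C$33,300.00 payment: C$45,530.4386… − C$33,300.00 = C$12,230.4386…
Balance at month 10: C$12,230.4386… × (1 + 0.014)^3 = C$12,751.3421…
Penalty: 10 × 2% × C$83,193.00 = C$16,638.60
Final settlement = outstanding balance + penalty = C$12,751.3421… + C$16,638.60 = C$29,389.94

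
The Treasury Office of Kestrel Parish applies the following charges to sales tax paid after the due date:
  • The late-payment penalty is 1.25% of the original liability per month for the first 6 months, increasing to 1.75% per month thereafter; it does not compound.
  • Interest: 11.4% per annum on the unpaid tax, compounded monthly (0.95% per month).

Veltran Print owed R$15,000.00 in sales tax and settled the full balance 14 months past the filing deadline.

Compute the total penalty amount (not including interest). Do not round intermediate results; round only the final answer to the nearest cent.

Penalty, months 1–6: 6 × 1.25% × R$15,000.00 = R$1,125.00
Penalty, months 7–14: 8 × 1.75% × R$15,000.00 = R$2,100.00
Total penalty = R$1,125.00 + R$2,100.00 = R$3,225.00

R$3,225.00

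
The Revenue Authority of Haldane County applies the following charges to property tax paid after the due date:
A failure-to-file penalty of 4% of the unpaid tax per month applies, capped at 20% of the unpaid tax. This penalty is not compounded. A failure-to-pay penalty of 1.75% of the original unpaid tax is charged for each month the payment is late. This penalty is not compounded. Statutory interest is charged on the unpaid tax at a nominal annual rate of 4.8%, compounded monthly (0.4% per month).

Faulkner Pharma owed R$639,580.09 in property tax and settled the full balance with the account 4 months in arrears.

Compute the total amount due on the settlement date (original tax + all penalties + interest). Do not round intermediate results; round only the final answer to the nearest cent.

R$796,978.36

Failure-to-file: 4 × 4% × R$639,580.09 = R$102,332.81… (under the 20% cap)
Failure-to-pay penalty: 4 × 1.75% × R$639,580.09 = R$44,770.61…
Interest: R$639,580.09 × ((1 + 0.004)^4 − 1) = R$639,580.09 × 0.0160963… = R$10,294.8450…
Total = R$639,580.09 + R$147,103.4207 + R$10,294.8450… = R$796,978.36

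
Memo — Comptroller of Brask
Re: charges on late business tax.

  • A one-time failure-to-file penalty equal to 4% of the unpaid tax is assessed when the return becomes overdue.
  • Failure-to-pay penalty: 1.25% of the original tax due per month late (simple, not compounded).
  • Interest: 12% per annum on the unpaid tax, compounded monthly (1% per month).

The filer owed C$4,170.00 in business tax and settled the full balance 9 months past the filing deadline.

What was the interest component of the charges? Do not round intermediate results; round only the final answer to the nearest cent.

Interest: C$4,170.00 × ((1 + 0.01)^9 − 1) = C$4,170.00 × 0.0936853… = C$390.6676…

C$390.67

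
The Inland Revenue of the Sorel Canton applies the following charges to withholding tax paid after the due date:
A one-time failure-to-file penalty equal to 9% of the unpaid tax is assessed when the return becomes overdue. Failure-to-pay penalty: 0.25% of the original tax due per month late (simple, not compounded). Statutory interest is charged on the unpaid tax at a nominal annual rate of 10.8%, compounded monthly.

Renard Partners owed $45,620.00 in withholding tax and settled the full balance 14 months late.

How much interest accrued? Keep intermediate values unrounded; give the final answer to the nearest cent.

Interest (10.8%/yr ÷ 12 = 0.9%/month): $45,620.00 × ((1 + 0.009)^14 − 1) = $6,096.7956…

$6,096.80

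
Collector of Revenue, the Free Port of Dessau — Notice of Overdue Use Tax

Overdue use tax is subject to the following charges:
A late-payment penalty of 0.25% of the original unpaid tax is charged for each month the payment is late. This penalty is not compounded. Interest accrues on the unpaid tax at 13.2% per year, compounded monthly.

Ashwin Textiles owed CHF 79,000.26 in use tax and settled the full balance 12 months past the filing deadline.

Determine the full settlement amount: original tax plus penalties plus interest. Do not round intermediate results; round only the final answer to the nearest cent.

CHF 92,452.91

Late-payment penalty: 12 × 0.25% × CHF 79,000.26 = CHF 2,370.01…
Interest (13.2%/yr ÷ 12 = 1.1%/month): CHF 79,000.26 × ((1 + 0.011)^12 − 1) = CHF 11,082.6460…
Total = CHF 79,000.26 + CHF 2,370.0078 + CHF 11,082.6460… = CHF 92,452.91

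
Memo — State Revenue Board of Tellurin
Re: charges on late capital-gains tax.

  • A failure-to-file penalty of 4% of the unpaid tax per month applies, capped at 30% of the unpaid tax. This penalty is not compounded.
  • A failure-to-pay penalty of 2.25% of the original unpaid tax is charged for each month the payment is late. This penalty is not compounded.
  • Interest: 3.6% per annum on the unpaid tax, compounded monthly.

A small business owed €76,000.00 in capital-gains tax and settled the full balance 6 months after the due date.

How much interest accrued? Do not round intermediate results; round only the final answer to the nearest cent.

€1,378.30

Interest (3.6%/yr ÷ 12 = 0.3%/month): €76,000.00 × ((1 + 0.003)^6 − 1) = €1,378.3011…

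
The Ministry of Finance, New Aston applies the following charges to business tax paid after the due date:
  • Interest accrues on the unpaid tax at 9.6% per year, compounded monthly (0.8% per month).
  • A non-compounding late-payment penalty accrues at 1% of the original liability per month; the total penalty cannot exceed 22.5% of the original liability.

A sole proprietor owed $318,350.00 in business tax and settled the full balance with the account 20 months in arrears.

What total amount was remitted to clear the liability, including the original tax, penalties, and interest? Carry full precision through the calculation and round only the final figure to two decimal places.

Penalty: 20 × 1% × $318,350.00 = $63,670.00 (below the 22.5% cap of $71,628.75)
Interest: $318,350.00 × ((1 + 0.008)^20 − 1) = $318,350.00 × 0.1727640… = $54,999.4332…
Total = $318,350.00 + $63,670.0000 + $54,999.4332… = $437,019.43

$437,019.43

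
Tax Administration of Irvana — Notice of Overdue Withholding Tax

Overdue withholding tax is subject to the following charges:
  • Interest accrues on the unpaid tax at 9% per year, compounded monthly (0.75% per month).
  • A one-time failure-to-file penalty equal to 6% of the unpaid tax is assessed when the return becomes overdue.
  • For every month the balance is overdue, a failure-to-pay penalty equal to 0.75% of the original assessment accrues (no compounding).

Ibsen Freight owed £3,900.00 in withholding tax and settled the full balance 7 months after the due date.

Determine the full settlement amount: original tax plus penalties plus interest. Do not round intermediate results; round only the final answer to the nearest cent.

£4,548.16

Failure-to-file penalty: 6% × £3,900.00 = £234.00
Failure-to-pay penalty = 0.75% × £3,900.00 × 7 mo = £204.75
Interest: £3,900.00 × ((1 + 0.0075)^7 − 1) = £3,900.00 × 0.0536961… = £209.4149…
Total = £3,900.00 + £438.7500 + £209.4149… = £4,548.16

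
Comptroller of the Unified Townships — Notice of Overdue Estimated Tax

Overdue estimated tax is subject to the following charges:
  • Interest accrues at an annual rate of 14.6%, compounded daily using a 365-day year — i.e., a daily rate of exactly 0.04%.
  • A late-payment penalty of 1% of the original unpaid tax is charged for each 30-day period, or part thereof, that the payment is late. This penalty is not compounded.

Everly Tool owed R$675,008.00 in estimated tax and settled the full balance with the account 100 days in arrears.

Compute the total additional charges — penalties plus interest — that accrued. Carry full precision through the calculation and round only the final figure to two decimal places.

R$54,542.30

Penalty periods: ⌈100/30⌉ = 4; penalty = 4 × 1% × R$675,008.00 = R$27,000.32
Interest: R$675,008.00 × ((1 + 0.0004)^100 − 1) = R$675,008.00 × 0.04080245… = R$27,541.9801…
Penalties + interest = R$27,000.3200 + R$27,541.9801… = R$54,542.30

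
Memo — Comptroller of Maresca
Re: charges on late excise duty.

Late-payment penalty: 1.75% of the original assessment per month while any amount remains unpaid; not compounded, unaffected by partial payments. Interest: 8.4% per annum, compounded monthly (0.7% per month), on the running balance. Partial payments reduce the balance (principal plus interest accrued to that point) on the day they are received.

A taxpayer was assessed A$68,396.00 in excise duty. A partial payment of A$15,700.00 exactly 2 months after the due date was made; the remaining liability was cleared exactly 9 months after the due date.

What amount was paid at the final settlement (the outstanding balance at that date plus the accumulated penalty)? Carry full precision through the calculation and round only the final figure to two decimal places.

Balance at month 2: A$68,396.0000 × (1 + 0.007)^2 = A$69,356.8954…
After A$15,700.00 payment: A$69,356.8954… − A$15,700.00 = A$53,656.8954…
Balance at month 9: A$53,656.8954… × (1 + 0.007)^7 = A$56,341.9449…
Penalty: 9 × 1.75% × A$68,396.00 = A$10,772.37
Final settlement = outstanding balance + penalty = A$56,341.9449… + A$10,772.37 = A$67,114.31

A$67,114.31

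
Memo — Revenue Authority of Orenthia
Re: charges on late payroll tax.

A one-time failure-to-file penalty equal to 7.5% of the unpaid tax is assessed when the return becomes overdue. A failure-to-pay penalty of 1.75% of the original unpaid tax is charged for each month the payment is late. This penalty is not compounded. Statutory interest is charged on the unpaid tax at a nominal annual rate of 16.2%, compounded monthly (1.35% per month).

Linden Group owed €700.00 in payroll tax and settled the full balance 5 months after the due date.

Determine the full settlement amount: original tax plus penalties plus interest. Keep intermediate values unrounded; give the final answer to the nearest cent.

€862.29

Failure-to-file penalty: 7.5% × €700.00 = €52.50
Failure-to-pay penalty: 5 × 1.75% × €700.00 = €61.25
Interest: €700.00 × ((1 + 0.0135)^5 − 1) = €700.00 × 0.0693473… = €48.5431…
Total = €700.00 + €113.7500 + €48.5431… = €862.29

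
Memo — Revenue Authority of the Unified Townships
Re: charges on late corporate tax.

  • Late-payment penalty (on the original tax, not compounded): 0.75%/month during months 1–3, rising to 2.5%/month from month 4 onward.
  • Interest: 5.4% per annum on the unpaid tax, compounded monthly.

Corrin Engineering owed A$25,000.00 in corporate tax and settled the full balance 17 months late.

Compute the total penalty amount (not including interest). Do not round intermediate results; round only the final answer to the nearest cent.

A$9,312.50

Penalty, months 1–3: 3 × 0.75% × A$25,000.00 = A$562.50
Penalty, months 4–17: 14 × 2.5% × A$25,000.00 = A$8,750.00
Total penalty = A$562.50 + A$8,750.00 = A$9,312.50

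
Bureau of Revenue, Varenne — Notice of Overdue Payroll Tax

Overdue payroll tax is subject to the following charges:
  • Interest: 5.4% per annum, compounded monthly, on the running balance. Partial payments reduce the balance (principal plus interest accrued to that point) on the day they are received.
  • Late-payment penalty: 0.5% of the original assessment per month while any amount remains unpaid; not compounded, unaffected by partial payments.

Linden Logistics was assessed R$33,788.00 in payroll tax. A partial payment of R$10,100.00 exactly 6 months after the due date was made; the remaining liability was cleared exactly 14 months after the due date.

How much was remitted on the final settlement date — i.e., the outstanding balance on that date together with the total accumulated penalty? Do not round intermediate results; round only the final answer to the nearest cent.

Monthly rate = 5.4% ÷ 12 = 0.45%
Balance at month 6: R$33,788.0000 × (1 + 0.0045)^6 = R$34,710.6009…
After R$10,100.00 payment: R$34,710.6009… − R$10,100.00 = R$24,610.6009…
Balance at month 14: R$24,610.6009… × (1 + 0.0045)^8 = R$25,510.6630…
Penalty: 14 × 0.5% × R$33,788.00 = R$2,365.16
Final settlement = outstanding balance + penalty = R$25,510.6630… + R$2,365.16 = R$27,875.82

R$27,875.82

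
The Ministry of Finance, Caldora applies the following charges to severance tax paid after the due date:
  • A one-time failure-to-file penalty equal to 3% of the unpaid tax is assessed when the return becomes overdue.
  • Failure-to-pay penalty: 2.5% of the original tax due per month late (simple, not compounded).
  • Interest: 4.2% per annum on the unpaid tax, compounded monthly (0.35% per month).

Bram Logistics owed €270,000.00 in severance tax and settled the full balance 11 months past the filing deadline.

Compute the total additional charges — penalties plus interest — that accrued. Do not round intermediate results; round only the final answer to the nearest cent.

€92,928.84

Failure-to-file penalty: 3% × €270,000.00 = €8,100.00
Failure-to-pay penalty = 2.5% × €270,000.00 × 11 mo = €74,250.00
Interest: €270,000.00 × ((1 + 0.0035)^11 − 1) = €270,000.00 × 0.0391809… = €10,578.8360…
Penalties + interest = €82,350.0000 + €10,578.8360… = €92,928.84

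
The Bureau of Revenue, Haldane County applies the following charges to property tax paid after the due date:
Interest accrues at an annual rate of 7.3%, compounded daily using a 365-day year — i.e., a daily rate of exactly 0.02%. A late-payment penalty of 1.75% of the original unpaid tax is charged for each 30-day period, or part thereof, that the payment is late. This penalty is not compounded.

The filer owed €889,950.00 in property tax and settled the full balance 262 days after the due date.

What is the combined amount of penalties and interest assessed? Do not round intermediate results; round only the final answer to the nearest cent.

Penalty periods: ⌈262/30⌉ = 9; penalty = 9 × 1.75% × €889,950.00 = €140,167.13…
Interest: €889,950.00 × ((1 + 0.0002)^262 − 1) = €889,950.00 × 0.05379166… = €47,871.8842…
Penalties + interest = €140,167.1250 + €47,871.8842… = €188,039.01

€188,039.01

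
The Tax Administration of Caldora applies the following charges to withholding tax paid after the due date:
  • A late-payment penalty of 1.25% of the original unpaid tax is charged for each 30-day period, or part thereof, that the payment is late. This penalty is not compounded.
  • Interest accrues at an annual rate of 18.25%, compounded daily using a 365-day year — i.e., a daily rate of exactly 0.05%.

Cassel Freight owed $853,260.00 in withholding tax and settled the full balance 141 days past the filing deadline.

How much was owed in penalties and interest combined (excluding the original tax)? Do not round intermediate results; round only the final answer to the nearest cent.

Penalty periods: ⌈141/30⌉ = 5; penalty = 5 × 1.25% × $853,260.00 = $53,328.75
Interest: $853,260.00 × ((1 + 0.0005)^141 − 1) = $853,260.00 × 0.07302566… = $62,309.8776…
Penalties + interest = $53,328.7500 + $62,309.8776… = $115,638.63

$115,638.63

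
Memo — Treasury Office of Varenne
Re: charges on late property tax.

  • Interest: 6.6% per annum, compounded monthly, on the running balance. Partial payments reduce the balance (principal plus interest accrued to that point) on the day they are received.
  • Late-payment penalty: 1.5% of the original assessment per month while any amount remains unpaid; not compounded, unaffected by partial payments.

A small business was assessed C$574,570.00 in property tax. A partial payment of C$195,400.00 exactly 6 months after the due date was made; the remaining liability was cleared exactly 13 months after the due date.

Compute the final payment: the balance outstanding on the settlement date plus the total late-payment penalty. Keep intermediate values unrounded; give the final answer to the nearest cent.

Monthly rate = 6.6% ÷ 12 = 0.55%
Balance at month 6: C$574,570.0000 × (1 + 0.0055)^6 = C$593,793.4409…
After C$195,400.00 payment: C$593,793.4409… − C$195,400.00 = C$398,393.4409…
Balance at month 13: C$398,393.4409… × (1 + 0.0055)^7 = C$413,987.0005…
Penalty: 13 × 1.5% × C$574,570.00 = C$112,041.15
Final settlement = outstanding balance + penalty = C$413,987.0005… + C$112,041.15 = C$526,028.15

C$526,028.15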